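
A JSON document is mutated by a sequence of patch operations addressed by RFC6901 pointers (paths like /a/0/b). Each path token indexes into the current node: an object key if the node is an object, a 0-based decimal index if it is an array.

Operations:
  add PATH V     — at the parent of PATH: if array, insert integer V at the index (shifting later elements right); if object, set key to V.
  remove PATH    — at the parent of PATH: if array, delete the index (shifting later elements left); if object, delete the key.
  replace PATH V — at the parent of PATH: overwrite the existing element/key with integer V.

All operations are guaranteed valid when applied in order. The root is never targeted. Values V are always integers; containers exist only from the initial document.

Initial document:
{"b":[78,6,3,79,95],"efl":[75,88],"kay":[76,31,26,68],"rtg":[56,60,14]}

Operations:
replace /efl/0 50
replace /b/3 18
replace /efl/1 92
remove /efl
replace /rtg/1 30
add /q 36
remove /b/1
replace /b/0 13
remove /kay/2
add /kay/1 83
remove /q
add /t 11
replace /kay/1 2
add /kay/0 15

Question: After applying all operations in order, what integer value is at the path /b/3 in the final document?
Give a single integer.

After op 1 (replace /efl/0 50): {"b":[78,6,3,79,95],"efl":[50,88],"kay":[76,31,26,68],"rtg":[56,60,14]}
After op 2 (replace /b/3 18): {"b":[78,6,3,18,95],"efl":[50,88],"kay":[76,31,26,68],"rtg":[56,60,14]}
After op 3 (replace /efl/1 92): {"b":[78,6,3,18,95],"efl":[50,92],"kay":[76,31,26,68],"rtg":[56,60,14]}
After op 4 (remove /efl): {"b":[78,6,3,18,95],"kay":[76,31,26,68],"rtg":[56,60,14]}
After op 5 (replace /rtg/1 30): {"b":[78,6,3,18,95],"kay":[76,31,26,68],"rtg":[56,30,14]}
After op 6 (add /q 36): {"b":[78,6,3,18,95],"kay":[76,31,26,68],"q":36,"rtg":[56,30,14]}
After op 7 (remove /b/1): {"b":[78,3,18,95],"kay":[76,31,26,68],"q":36,"rtg":[56,30,14]}
After op 8 (replace /b/0 13): {"b":[13,3,18,95],"kay":[76,31,26,68],"q":36,"rtg":[56,30,14]}
After op 9 (remove /kay/2): {"b":[13,3,18,95],"kay":[76,31,68],"q":36,"rtg":[56,30,14]}
After op 10 (add /kay/1 83): {"b":[13,3,18,95],"kay":[76,83,31,68],"q":36,"rtg":[56,30,14]}
After op 11 (remove /q): {"b":[13,3,18,95],"kay":[76,83,31,68],"rtg":[56,30,14]}
After op 12 (add /t 11): {"b":[13,3,18,95],"kay":[76,83,31,68],"rtg":[56,30,14],"t":11}
After op 13 (replace /kay/1 2): {"b":[13,3,18,95],"kay":[76,2,31,68],"rtg":[56,30,14],"t":11}
After op 14 (add /kay/0 15): {"b":[13,3,18,95],"kay":[15,76,2,31,68],"rtg":[56,30,14],"t":11}
Value at /b/3: 95

Answer: 95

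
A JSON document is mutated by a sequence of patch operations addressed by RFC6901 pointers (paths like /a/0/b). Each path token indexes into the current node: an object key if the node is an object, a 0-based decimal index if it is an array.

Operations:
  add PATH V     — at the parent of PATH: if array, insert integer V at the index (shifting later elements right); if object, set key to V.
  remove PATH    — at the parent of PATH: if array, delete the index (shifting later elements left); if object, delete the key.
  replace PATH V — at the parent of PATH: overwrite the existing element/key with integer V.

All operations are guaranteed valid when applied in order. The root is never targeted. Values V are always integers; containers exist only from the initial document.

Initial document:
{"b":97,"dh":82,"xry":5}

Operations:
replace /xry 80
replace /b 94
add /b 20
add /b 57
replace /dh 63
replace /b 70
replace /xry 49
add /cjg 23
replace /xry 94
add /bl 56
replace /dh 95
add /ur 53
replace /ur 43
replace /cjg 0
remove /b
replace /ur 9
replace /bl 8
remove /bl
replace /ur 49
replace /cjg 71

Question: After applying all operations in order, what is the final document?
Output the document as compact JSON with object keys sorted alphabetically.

After op 1 (replace /xry 80): {"b":97,"dh":82,"xry":80}
After op 2 (replace /b 94): {"b":94,"dh":82,"xry":80}
After op 3 (add /b 20): {"b":20,"dh":82,"xry":80}
After op 4 (add /b 57): {"b":57,"dh":82,"xry":80}
After op 5 (replace /dh 63): {"b":57,"dh":63,"xry":80}
After op 6 (replace /b 70): {"b":70,"dh":63,"xry":80}
After op 7 (replace /xry 49): {"b":70,"dh":63,"xry":49}
After op 8 (add /cjg 23): {"b":70,"cjg":23,"dh":63,"xry":49}
After op 9 (replace /xry 94): {"b":70,"cjg":23,"dh":63,"xry":94}
After op 10 (add /bl 56): {"b":70,"bl":56,"cjg":23,"dh":63,"xry":94}
After op 11 (replace /dh 95): {"b":70,"bl":56,"cjg":23,"dh":95,"xry":94}
After op 12 (add /ur 53): {"b":70,"bl":56,"cjg":23,"dh":95,"ur":53,"xry":94}
After op 13 (replace /ur 43): {"b":70,"bl":56,"cjg":23,"dh":95,"ur":43,"xry":94}
After op 14 (replace /cjg 0): {"b":70,"bl":56,"cjg":0,"dh":95,"ur":43,"xry":94}
After op 15 (remove /b): {"bl":56,"cjg":0,"dh":95,"ur":43,"xry":94}
After op 16 (replace /ur 9): {"bl":56,"cjg":0,"dh":95,"ur":9,"xry":94}
After op 17 (replace /bl 8): {"bl":8,"cjg":0,"dh":95,"ur":9,"xry":94}
After op 18 (remove /bl): {"cjg":0,"dh":95,"ur":9,"xry":94}
After op 19 (replace /ur 49): {"cjg":0,"dh":95,"ur":49,"xry":94}
After op 20 (replace /cjg 71): {"cjg":71,"dh":95,"ur":49,"xry":94}

Answer: {"cjg":71,"dh":95,"ur":49,"xry":94}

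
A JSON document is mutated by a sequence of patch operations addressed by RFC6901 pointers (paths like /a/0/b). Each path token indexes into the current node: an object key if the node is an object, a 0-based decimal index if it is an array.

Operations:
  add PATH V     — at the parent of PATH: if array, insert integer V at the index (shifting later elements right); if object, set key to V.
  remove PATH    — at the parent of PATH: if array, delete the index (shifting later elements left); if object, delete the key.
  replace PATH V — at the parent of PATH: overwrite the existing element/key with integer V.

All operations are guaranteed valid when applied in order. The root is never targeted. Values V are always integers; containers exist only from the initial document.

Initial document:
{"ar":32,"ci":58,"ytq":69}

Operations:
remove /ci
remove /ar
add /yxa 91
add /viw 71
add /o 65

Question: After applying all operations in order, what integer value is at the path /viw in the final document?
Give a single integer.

After op 1 (remove /ci): {"ar":32,"ytq":69}
After op 2 (remove /ar): {"ytq":69}
After op 3 (add /yxa 91): {"ytq":69,"yxa":91}
After op 4 (add /viw 71): {"viw":71,"ytq":69,"yxa":91}
After op 5 (add /o 65): {"o":65,"viw":71,"ytq":69,"yxa":91}
Value at /viw: 71

Answer: 71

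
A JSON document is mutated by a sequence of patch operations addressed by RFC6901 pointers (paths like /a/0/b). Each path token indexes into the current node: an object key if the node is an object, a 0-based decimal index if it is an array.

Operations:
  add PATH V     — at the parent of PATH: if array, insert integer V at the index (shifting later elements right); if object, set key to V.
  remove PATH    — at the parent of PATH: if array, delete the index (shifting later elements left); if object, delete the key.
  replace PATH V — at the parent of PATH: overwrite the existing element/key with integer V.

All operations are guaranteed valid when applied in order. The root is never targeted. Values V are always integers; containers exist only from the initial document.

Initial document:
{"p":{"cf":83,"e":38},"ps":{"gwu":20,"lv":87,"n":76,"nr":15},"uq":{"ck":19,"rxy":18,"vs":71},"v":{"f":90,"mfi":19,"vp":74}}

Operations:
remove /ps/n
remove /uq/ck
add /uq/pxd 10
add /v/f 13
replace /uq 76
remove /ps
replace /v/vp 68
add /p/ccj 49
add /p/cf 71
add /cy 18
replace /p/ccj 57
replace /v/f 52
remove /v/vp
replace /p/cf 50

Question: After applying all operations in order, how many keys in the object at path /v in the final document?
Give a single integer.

After op 1 (remove /ps/n): {"p":{"cf":83,"e":38},"ps":{"gwu":20,"lv":87,"nr":15},"uq":{"ck":19,"rxy":18,"vs":71},"v":{"f":90,"mfi":19,"vp":74}}
After op 2 (remove /uq/ck): {"p":{"cf":83,"e":38},"ps":{"gwu":20,"lv":87,"nr":15},"uq":{"rxy":18,"vs":71},"v":{"f":90,"mfi":19,"vp":74}}
After op 3 (add /uq/pxd 10): {"p":{"cf":83,"e":38},"ps":{"gwu":20,"lv":87,"nr":15},"uq":{"pxd":10,"rxy":18,"vs":71},"v":{"f":90,"mfi":19,"vp":74}}
After op 4 (add /v/f 13): {"p":{"cf":83,"e":38},"ps":{"gwu":20,"lv":87,"nr":15},"uq":{"pxd":10,"rxy":18,"vs":71},"v":{"f":13,"mfi":19,"vp":74}}
After op 5 (replace /uq 76): {"p":{"cf":83,"e":38},"ps":{"gwu":20,"lv":87,"nr":15},"uq":76,"v":{"f":13,"mfi":19,"vp":74}}
After op 6 (remove /ps): {"p":{"cf":83,"e":38},"uq":76,"v":{"f":13,"mfi":19,"vp":74}}
After op 7 (replace /v/vp 68): {"p":{"cf":83,"e":38},"uq":76,"v":{"f":13,"mfi":19,"vp":68}}
After op 8 (add /p/ccj 49): {"p":{"ccj":49,"cf":83,"e":38},"uq":76,"v":{"f":13,"mfi":19,"vp":68}}
After op 9 (add /p/cf 71): {"p":{"ccj":49,"cf":71,"e":38},"uq":76,"v":{"f":13,"mfi":19,"vp":68}}
After op 10 (add /cy 18): {"cy":18,"p":{"ccj":49,"cf":71,"e":38},"uq":76,"v":{"f":13,"mfi":19,"vp":68}}
After op 11 (replace /p/ccj 57): {"cy":18,"p":{"ccj":57,"cf":71,"e":38},"uq":76,"v":{"f":13,"mfi":19,"vp":68}}
After op 12 (replace /v/f 52): {"cy":18,"p":{"ccj":57,"cf":71,"e":38},"uq":76,"v":{"f":52,"mfi":19,"vp":68}}
After op 13 (remove /v/vp): {"cy":18,"p":{"ccj":57,"cf":71,"e":38},"uq":76,"v":{"f":52,"mfi":19}}
After op 14 (replace /p/cf 50): {"cy":18,"p":{"ccj":57,"cf":50,"e":38},"uq":76,"v":{"f":52,"mfi":19}}
Size at path /v: 2

Answer: 2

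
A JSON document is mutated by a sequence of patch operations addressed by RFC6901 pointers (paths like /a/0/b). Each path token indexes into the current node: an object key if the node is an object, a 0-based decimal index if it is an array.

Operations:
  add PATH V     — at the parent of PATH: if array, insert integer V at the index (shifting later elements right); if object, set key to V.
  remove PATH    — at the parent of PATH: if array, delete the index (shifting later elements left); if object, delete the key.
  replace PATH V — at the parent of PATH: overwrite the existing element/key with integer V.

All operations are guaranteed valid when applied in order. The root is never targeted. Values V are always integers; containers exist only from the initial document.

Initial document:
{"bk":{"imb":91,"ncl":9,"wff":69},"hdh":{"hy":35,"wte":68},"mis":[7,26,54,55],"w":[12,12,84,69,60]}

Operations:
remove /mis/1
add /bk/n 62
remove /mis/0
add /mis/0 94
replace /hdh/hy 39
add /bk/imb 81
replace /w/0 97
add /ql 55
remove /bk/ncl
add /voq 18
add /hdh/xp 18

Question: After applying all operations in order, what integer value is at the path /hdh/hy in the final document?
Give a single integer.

Answer: 39

Derivation:
After op 1 (remove /mis/1): {"bk":{"imb":91,"ncl":9,"wff":69},"hdh":{"hy":35,"wte":68},"mis":[7,54,55],"w":[12,12,84,69,60]}
After op 2 (add /bk/n 62): {"bk":{"imb":91,"n":62,"ncl":9,"wff":69},"hdh":{"hy":35,"wte":68},"mis":[7,54,55],"w":[12,12,84,69,60]}
After op 3 (remove /mis/0): {"bk":{"imb":91,"n":62,"ncl":9,"wff":69},"hdh":{"hy":35,"wte":68},"mis":[54,55],"w":[12,12,84,69,60]}
After op 4 (add /mis/0 94): {"bk":{"imb":91,"n":62,"ncl":9,"wff":69},"hdh":{"hy":35,"wte":68},"mis":[94,54,55],"w":[12,12,84,69,60]}
After op 5 (replace /hdh/hy 39): {"bk":{"imb":91,"n":62,"ncl":9,"wff":69},"hdh":{"hy":39,"wte":68},"mis":[94,54,55],"w":[12,12,84,69,60]}
After op 6 (add /bk/imb 81): {"bk":{"imb":81,"n":62,"ncl":9,"wff":69},"hdh":{"hy":39,"wte":68},"mis":[94,54,55],"w":[12,12,84,69,60]}
After op 7 (replace /w/0 97): {"bk":{"imb":81,"n":62,"ncl":9,"wff":69},"hdh":{"hy":39,"wte":68},"mis":[94,54,55],"w":[97,12,84,69,60]}
After op 8 (add /ql 55): {"bk":{"imb":81,"n":62,"ncl":9,"wff":69},"hdh":{"hy":39,"wte":68},"mis":[94,54,55],"ql":55,"w":[97,12,84,69,60]}
After op 9 (remove /bk/ncl): {"bk":{"imb":81,"n":62,"wff":69},"hdh":{"hy":39,"wte":68},"mis":[94,54,55],"ql":55,"w":[97,12,84,69,60]}
After op 10 (add /voq 18): {"bk":{"imb":81,"n":62,"wff":69},"hdh":{"hy":39,"wte":68},"mis":[94,54,55],"ql":55,"voq":18,"w":[97,12,84,69,60]}
After op 11 (add /hdh/xp 18): {"bk":{"imb":81,"n":62,"wff":69},"hdh":{"hy":39,"wte":68,"xp":18},"mis":[94,54,55],"ql":55,"voq":18,"w":[97,12,84,69,60]}
Value at /hdh/hy: 39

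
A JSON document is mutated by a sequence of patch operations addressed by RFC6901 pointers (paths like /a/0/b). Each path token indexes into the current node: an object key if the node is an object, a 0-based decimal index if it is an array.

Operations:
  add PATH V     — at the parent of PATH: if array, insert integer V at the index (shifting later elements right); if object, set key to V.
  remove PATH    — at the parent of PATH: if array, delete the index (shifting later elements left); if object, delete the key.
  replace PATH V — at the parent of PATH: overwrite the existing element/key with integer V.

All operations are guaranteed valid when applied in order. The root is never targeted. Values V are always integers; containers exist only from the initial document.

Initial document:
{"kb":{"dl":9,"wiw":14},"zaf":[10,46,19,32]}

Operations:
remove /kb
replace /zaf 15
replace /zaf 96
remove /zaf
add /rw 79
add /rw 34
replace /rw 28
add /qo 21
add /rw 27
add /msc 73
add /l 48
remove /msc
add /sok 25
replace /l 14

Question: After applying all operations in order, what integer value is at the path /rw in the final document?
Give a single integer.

After op 1 (remove /kb): {"zaf":[10,46,19,32]}
After op 2 (replace /zaf 15): {"zaf":15}
After op 3 (replace /zaf 96): {"zaf":96}
After op 4 (remove /zaf): {}
After op 5 (add /rw 79): {"rw":79}
After op 6 (add /rw 34): {"rw":34}
After op 7 (replace /rw 28): {"rw":28}
After op 8 (add /qo 21): {"qo":21,"rw":28}
After op 9 (add /rw 27): {"qo":21,"rw":27}
After op 10 (add /msc 73): {"msc":73,"qo":21,"rw":27}
After op 11 (add /l 48): {"l":48,"msc":73,"qo":21,"rw":27}
After op 12 (remove /msc): {"l":48,"qo":21,"rw":27}
After op 13 (add /sok 25): {"l":48,"qo":21,"rw":27,"sok":25}
After op 14 (replace /l 14): {"l":14,"qo":21,"rw":27,"sok":25}
Value at /rw: 27

Answer: 27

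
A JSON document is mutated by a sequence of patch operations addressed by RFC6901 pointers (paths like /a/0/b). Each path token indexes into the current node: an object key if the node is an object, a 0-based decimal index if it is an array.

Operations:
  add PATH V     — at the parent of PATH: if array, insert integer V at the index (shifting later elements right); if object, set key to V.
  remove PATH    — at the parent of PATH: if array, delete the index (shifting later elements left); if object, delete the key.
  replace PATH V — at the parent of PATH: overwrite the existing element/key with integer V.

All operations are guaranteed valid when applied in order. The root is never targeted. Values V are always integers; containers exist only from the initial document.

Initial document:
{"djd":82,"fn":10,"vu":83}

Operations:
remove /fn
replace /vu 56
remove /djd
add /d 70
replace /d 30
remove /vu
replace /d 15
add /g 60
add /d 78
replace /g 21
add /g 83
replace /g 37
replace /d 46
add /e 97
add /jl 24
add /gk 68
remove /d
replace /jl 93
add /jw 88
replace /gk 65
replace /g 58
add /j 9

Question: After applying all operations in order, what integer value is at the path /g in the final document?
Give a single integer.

After op 1 (remove /fn): {"djd":82,"vu":83}
After op 2 (replace /vu 56): {"djd":82,"vu":56}
After op 3 (remove /djd): {"vu":56}
After op 4 (add /d 70): {"d":70,"vu":56}
After op 5 (replace /d 30): {"d":30,"vu":56}
After op 6 (remove /vu): {"d":30}
After op 7 (replace /d 15): {"d":15}
After op 8 (add /g 60): {"d":15,"g":60}
After op 9 (add /d 78): {"d":78,"g":60}
After op 10 (replace /g 21): {"d":78,"g":21}
After op 11 (add /g 83): {"d":78,"g":83}
After op 12 (replace /g 37): {"d":78,"g":37}
After op 13 (replace /d 46): {"d":46,"g":37}
After op 14 (add /e 97): {"d":46,"e":97,"g":37}
After op 15 (add /jl 24): {"d":46,"e":97,"g":37,"jl":24}
After op 16 (add /gk 68): {"d":46,"e":97,"g":37,"gk":68,"jl":24}
After op 17 (remove /d): {"e":97,"g":37,"gk":68,"jl":24}
After op 18 (replace /jl 93): {"e":97,"g":37,"gk":68,"jl":93}
After op 19 (add /jw 88): {"e":97,"g":37,"gk":68,"jl":93,"jw":88}
After op 20 (replace /gk 65): {"e":97,"g":37,"gk":65,"jl":93,"jw":88}
After op 21 (replace /g 58): {"e":97,"g":58,"gk":65,"jl":93,"jw":88}
After op 22 (add /j 9): {"e":97,"g":58,"gk":65,"j":9,"jl":93,"jw":88}
Value at /g: 58

Answer: 58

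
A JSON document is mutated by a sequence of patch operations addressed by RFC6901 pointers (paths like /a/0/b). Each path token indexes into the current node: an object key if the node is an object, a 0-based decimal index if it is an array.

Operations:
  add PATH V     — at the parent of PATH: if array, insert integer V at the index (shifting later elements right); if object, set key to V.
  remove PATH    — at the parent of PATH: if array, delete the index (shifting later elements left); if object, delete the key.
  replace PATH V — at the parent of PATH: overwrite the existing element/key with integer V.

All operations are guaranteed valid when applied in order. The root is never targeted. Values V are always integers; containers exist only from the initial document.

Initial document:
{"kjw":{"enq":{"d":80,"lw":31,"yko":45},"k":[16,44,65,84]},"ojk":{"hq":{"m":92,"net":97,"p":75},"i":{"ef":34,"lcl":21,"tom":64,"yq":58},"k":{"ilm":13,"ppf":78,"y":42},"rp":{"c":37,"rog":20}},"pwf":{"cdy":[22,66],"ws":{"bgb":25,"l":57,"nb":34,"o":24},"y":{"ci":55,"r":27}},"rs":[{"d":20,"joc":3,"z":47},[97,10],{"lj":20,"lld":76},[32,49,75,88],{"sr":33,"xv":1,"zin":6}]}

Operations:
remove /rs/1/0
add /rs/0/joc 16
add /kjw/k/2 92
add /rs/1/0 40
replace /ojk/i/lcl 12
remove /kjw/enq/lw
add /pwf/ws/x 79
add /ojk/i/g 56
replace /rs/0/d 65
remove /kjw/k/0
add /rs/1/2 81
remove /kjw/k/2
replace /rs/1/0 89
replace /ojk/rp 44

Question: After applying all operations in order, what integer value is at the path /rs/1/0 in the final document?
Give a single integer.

Answer: 89

Derivation:
After op 1 (remove /rs/1/0): {"kjw":{"enq":{"d":80,"lw":31,"yko":45},"k":[16,44,65,84]},"ojk":{"hq":{"m":92,"net":97,"p":75},"i":{"ef":34,"lcl":21,"tom":64,"yq":58},"k":{"ilm":13,"ppf":78,"y":42},"rp":{"c":37,"rog":20}},"pwf":{"cdy":[22,66],"ws":{"bgb":25,"l":57,"nb":34,"o":24},"y":{"ci":55,"r":27}},"rs":[{"d":20,"joc":3,"z":47},[10],{"lj":20,"lld":76},[32,49,75,88],{"sr":33,"xv":1,"zin":6}]}
After op 2 (add /rs/0/joc 16): {"kjw":{"enq":{"d":80,"lw":31,"yko":45},"k":[16,44,65,84]},"ojk":{"hq":{"m":92,"net":97,"p":75},"i":{"ef":34,"lcl":21,"tom":64,"yq":58},"k":{"ilm":13,"ppf":78,"y":42},"rp":{"c":37,"rog":20}},"pwf":{"cdy":[22,66],"ws":{"bgb":25,"l":57,"nb":34,"o":24},"y":{"ci":55,"r":27}},"rs":[{"d":20,"joc":16,"z":47},[10],{"lj":20,"lld":76},[32,49,75,88],{"sr":33,"xv":1,"zin":6}]}
After op 3 (add /kjw/k/2 92): {"kjw":{"enq":{"d":80,"lw":31,"yko":45},"k":[16,44,92,65,84]},"ojk":{"hq":{"m":92,"net":97,"p":75},"i":{"ef":34,"lcl":21,"tom":64,"yq":58},"k":{"ilm":13,"ppf":78,"y":42},"rp":{"c":37,"rog":20}},"pwf":{"cdy":[22,66],"ws":{"bgb":25,"l":57,"nb":34,"o":24},"y":{"ci":55,"r":27}},"rs":[{"d":20,"joc":16,"z":47},[10],{"lj":20,"lld":76},[32,49,75,88],{"sr":33,"xv":1,"zin":6}]}
After op 4 (add /rs/1/0 40): {"kjw":{"enq":{"d":80,"lw":31,"yko":45},"k":[16,44,92,65,84]},"ojk":{"hq":{"m":92,"net":97,"p":75},"i":{"ef":34,"lcl":21,"tom":64,"yq":58},"k":{"ilm":13,"ppf":78,"y":42},"rp":{"c":37,"rog":20}},"pwf":{"cdy":[22,66],"ws":{"bgb":25,"l":57,"nb":34,"o":24},"y":{"ci":55,"r":27}},"rs":[{"d":20,"joc":16,"z":47},[40,10],{"lj":20,"lld":76},[32,49,75,88],{"sr":33,"xv":1,"zin":6}]}
After op 5 (replace /ojk/i/lcl 12): {"kjw":{"enq":{"d":80,"lw":31,"yko":45},"k":[16,44,92,65,84]},"ojk":{"hq":{"m":92,"net":97,"p":75},"i":{"ef":34,"lcl":12,"tom":64,"yq":58},"k":{"ilm":13,"ppf":78,"y":42},"rp":{"c":37,"rog":20}},"pwf":{"cdy":[22,66],"ws":{"bgb":25,"l":57,"nb":34,"o":24},"y":{"ci":55,"r":27}},"rs":[{"d":20,"joc":16,"z":47},[40,10],{"lj":20,"lld":76},[32,49,75,88],{"sr":33,"xv":1,"zin":6}]}
After op 6 (remove /kjw/enq/lw): {"kjw":{"enq":{"d":80,"yko":45},"k":[16,44,92,65,84]},"ojk":{"hq":{"m":92,"net":97,"p":75},"i":{"ef":34,"lcl":12,"tom":64,"yq":58},"k":{"ilm":13,"ppf":78,"y":42},"rp":{"c":37,"rog":20}},"pwf":{"cdy":[22,66],"ws":{"bgb":25,"l":57,"nb":34,"o":24},"y":{"ci":55,"r":27}},"rs":[{"d":20,"joc":16,"z":47},[40,10],{"lj":20,"lld":76},[32,49,75,88],{"sr":33,"xv":1,"zin":6}]}
After op 7 (add /pwf/ws/x 79): {"kjw":{"enq":{"d":80,"yko":45},"k":[16,44,92,65,84]},"ojk":{"hq":{"m":92,"net":97,"p":75},"i":{"ef":34,"lcl":12,"tom":64,"yq":58},"k":{"ilm":13,"ppf":78,"y":42},"rp":{"c":37,"rog":20}},"pwf":{"cdy":[22,66],"ws":{"bgb":25,"l":57,"nb":34,"o":24,"x":79},"y":{"ci":55,"r":27}},"rs":[{"d":20,"joc":16,"z":47},[40,10],{"lj":20,"lld":76},[32,49,75,88],{"sr":33,"xv":1,"zin":6}]}
After op 8 (add /ojk/i/g 56): {"kjw":{"enq":{"d":80,"yko":45},"k":[16,44,92,65,84]},"ojk":{"hq":{"m":92,"net":97,"p":75},"i":{"ef":34,"g":56,"lcl":12,"tom":64,"yq":58},"k":{"ilm":13,"ppf":78,"y":42},"rp":{"c":37,"rog":20}},"pwf":{"cdy":[22,66],"ws":{"bgb":25,"l":57,"nb":34,"o":24,"x":79},"y":{"ci":55,"r":27}},"rs":[{"d":20,"joc":16,"z":47},[40,10],{"lj":20,"lld":76},[32,49,75,88],{"sr":33,"xv":1,"zin":6}]}
After op 9 (replace /rs/0/d 65): {"kjw":{"enq":{"d":80,"yko":45},"k":[16,44,92,65,84]},"ojk":{"hq":{"m":92,"net":97,"p":75},"i":{"ef":34,"g":56,"lcl":12,"tom":64,"yq":58},"k":{"ilm":13,"ppf":78,"y":42},"rp":{"c":37,"rog":20}},"pwf":{"cdy":[22,66],"ws":{"bgb":25,"l":57,"nb":34,"o":24,"x":79},"y":{"ci":55,"r":27}},"rs":[{"d":65,"joc":16,"z":47},[40,10],{"lj":20,"lld":76},[32,49,75,88],{"sr":33,"xv":1,"zin":6}]}
After op 10 (remove /kjw/k/0): {"kjw":{"enq":{"d":80,"yko":45},"k":[44,92,65,84]},"ojk":{"hq":{"m":92,"net":97,"p":75},"i":{"ef":34,"g":56,"lcl":12,"tom":64,"yq":58},"k":{"ilm":13,"ppf":78,"y":42},"rp":{"c":37,"rog":20}},"pwf":{"cdy":[22,66],"ws":{"bgb":25,"l":57,"nb":34,"o":24,"x":79},"y":{"ci":55,"r":27}},"rs":[{"d":65,"joc":16,"z":47},[40,10],{"lj":20,"lld":76},[32,49,75,88],{"sr":33,"xv":1,"zin":6}]}
After op 11 (add /rs/1/2 81): {"kjw":{"enq":{"d":80,"yko":45},"k":[44,92,65,84]},"ojk":{"hq":{"m":92,"net":97,"p":75},"i":{"ef":34,"g":56,"lcl":12,"tom":64,"yq":58},"k":{"ilm":13,"ppf":78,"y":42},"rp":{"c":37,"rog":20}},"pwf":{"cdy":[22,66],"ws":{"bgb":25,"l":57,"nb":34,"o":24,"x":79},"y":{"ci":55,"r":27}},"rs":[{"d":65,"joc":16,"z":47},[40,10,81],{"lj":20,"lld":76},[32,49,75,88],{"sr":33,"xv":1,"zin":6}]}
After op 12 (remove /kjw/k/2): {"kjw":{"enq":{"d":80,"yko":45},"k":[44,92,84]},"ojk":{"hq":{"m":92,"net":97,"p":75},"i":{"ef":34,"g":56,"lcl":12,"tom":64,"yq":58},"k":{"ilm":13,"ppf":78,"y":42},"rp":{"c":37,"rog":20}},"pwf":{"cdy":[22,66],"ws":{"bgb":25,"l":57,"nb":34,"o":24,"x":79},"y":{"ci":55,"r":27}},"rs":[{"d":65,"joc":16,"z":47},[40,10,81],{"lj":20,"lld":76},[32,49,75,88],{"sr":33,"xv":1,"zin":6}]}
After op 13 (replace /rs/1/0 89): {"kjw":{"enq":{"d":80,"yko":45},"k":[44,92,84]},"ojk":{"hq":{"m":92,"net":97,"p":75},"i":{"ef":34,"g":56,"lcl":12,"tom":64,"yq":58},"k":{"ilm":13,"ppf":78,"y":42},"rp":{"c":37,"rog":20}},"pwf":{"cdy":[22,66],"ws":{"bgb":25,"l":57,"nb":34,"o":24,"x":79},"y":{"ci":55,"r":27}},"rs":[{"d":65,"joc":16,"z":47},[89,10,81],{"lj":20,"lld":76},[32,49,75,88],{"sr":33,"xv":1,"zin":6}]}
After op 14 (replace /ojk/rp 44): {"kjw":{"enq":{"d":80,"yko":45},"k":[44,92,84]},"ojk":{"hq":{"m":92,"net":97,"p":75},"i":{"ef":34,"g":56,"lcl":12,"tom":64,"yq":58},"k":{"ilm":13,"ppf":78,"y":42},"rp":44},"pwf":{"cdy":[22,66],"ws":{"bgb":25,"l":57,"nb":34,"o":24,"x":79},"y":{"ci":55,"r":27}},"rs":[{"d":65,"joc":16,"z":47},[89,10,81],{"lj":20,"lld":76},[32,49,75,88],{"sr":33,"xv":1,"zin":6}]}
Value at /rs/1/0: 89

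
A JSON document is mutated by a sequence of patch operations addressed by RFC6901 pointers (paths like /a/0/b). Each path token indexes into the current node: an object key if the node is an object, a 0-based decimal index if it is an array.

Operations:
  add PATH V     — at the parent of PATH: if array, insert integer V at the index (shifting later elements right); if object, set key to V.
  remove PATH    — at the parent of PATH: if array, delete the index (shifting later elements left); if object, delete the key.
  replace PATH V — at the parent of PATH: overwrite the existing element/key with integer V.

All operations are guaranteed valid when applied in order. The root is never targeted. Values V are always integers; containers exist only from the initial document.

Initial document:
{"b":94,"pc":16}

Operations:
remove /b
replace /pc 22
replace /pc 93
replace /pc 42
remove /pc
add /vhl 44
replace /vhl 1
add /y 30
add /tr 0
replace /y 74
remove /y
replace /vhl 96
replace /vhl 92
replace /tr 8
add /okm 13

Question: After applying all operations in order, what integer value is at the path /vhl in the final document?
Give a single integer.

After op 1 (remove /b): {"pc":16}
After op 2 (replace /pc 22): {"pc":22}
After op 3 (replace /pc 93): {"pc":93}
After op 4 (replace /pc 42): {"pc":42}
After op 5 (remove /pc): {}
After op 6 (add /vhl 44): {"vhl":44}
After op 7 (replace /vhl 1): {"vhl":1}
After op 8 (add /y 30): {"vhl":1,"y":30}
After op 9 (add /tr 0): {"tr":0,"vhl":1,"y":30}
After op 10 (replace /y 74): {"tr":0,"vhl":1,"y":74}
After op 11 (remove /y): {"tr":0,"vhl":1}
After op 12 (replace /vhl 96): {"tr":0,"vhl":96}
After op 13 (replace /vhl 92): {"tr":0,"vhl":92}
After op 14 (replace /tr 8): {"tr":8,"vhl":92}
After op 15 (add /okm 13): {"okm":13,"tr":8,"vhl":92}
Value at /vhl: 92

Answer: 92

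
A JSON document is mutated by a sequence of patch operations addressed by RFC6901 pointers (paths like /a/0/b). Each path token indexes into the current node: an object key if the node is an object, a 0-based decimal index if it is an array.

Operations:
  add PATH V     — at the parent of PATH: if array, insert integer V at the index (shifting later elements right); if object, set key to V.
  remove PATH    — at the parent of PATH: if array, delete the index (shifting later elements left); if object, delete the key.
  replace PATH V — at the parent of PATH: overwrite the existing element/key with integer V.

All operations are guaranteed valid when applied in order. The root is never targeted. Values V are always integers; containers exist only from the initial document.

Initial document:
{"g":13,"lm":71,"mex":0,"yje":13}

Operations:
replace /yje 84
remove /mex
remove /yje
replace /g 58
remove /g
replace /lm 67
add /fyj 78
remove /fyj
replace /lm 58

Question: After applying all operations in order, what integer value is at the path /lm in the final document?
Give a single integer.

After op 1 (replace /yje 84): {"g":13,"lm":71,"mex":0,"yje":84}
After op 2 (remove /mex): {"g":13,"lm":71,"yje":84}
After op 3 (remove /yje): {"g":13,"lm":71}
After op 4 (replace /g 58): {"g":58,"lm":71}
After op 5 (remove /g): {"lm":71}
After op 6 (replace /lm 67): {"lm":67}
After op 7 (add /fyj 78): {"fyj":78,"lm":67}
After op 8 (remove /fyj): {"lm":67}
After op 9 (replace /lm 58): {"lm":58}
Value at /lm: 58

Answer: 58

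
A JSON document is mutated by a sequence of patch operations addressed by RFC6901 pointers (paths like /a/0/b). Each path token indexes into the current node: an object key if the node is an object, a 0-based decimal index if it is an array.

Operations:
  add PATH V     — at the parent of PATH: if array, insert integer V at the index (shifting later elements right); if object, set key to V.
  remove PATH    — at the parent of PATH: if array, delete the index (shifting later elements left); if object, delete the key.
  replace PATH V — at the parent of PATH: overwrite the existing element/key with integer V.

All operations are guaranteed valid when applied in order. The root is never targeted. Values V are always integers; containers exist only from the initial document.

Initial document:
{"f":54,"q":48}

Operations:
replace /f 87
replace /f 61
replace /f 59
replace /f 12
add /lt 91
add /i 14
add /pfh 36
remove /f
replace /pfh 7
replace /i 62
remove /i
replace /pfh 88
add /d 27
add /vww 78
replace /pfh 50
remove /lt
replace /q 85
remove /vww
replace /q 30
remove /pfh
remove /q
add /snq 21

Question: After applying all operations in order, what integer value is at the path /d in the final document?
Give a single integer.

Answer: 27

Derivation:
After op 1 (replace /f 87): {"f":87,"q":48}
After op 2 (replace /f 61): {"f":61,"q":48}
After op 3 (replace /f 59): {"f":59,"q":48}
After op 4 (replace /f 12): {"f":12,"q":48}
After op 5 (add /lt 91): {"f":12,"lt":91,"q":48}
After op 6 (add /i 14): {"f":12,"i":14,"lt":91,"q":48}
After op 7 (add /pfh 36): {"f":12,"i":14,"lt":91,"pfh":36,"q":48}
After op 8 (remove /f): {"i":14,"lt":91,"pfh":36,"q":48}
After op 9 (replace /pfh 7): {"i":14,"lt":91,"pfh":7,"q":48}
After op 10 (replace /i 62): {"i":62,"lt":91,"pfh":7,"q":48}
After op 11 (remove /i): {"lt":91,"pfh":7,"q":48}
After op 12 (replace /pfh 88): {"lt":91,"pfh":88,"q":48}
After op 13 (add /d 27): {"d":27,"lt":91,"pfh":88,"q":48}
After op 14 (add /vww 78): {"d":27,"lt":91,"pfh":88,"q":48,"vww":78}
After op 15 (replace /pfh 50): {"d":27,"lt":91,"pfh":50,"q":48,"vww":78}
After op 16 (remove /lt): {"d":27,"pfh":50,"q":48,"vww":78}
After op 17 (replace /q 85): {"d":27,"pfh":50,"q":85,"vww":78}
After op 18 (remove /vww): {"d":27,"pfh":50,"q":85}
After op 19 (replace /q 30): {"d":27,"pfh":50,"q":30}
After op 20 (remove /pfh): {"d":27,"q":30}
After op 21 (remove /q): {"d":27}
After op 22 (add /snq 21): {"d":27,"snq":21}
Value at /d: 27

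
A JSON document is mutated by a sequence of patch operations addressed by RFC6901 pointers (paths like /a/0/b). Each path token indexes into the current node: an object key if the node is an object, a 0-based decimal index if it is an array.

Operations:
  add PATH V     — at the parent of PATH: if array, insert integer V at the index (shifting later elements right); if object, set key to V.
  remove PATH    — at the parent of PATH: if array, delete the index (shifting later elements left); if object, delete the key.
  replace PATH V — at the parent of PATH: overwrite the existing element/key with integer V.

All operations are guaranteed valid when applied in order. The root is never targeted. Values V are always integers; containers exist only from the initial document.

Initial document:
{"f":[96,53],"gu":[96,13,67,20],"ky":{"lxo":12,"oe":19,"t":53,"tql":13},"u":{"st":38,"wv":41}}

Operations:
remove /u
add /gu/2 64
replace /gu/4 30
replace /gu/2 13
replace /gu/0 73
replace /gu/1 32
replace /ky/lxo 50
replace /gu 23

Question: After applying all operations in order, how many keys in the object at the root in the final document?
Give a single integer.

Answer: 3

Derivation:
After op 1 (remove /u): {"f":[96,53],"gu":[96,13,67,20],"ky":{"lxo":12,"oe":19,"t":53,"tql":13}}
After op 2 (add /gu/2 64): {"f":[96,53],"gu":[96,13,64,67,20],"ky":{"lxo":12,"oe":19,"t":53,"tql":13}}
After op 3 (replace /gu/4 30): {"f":[96,53],"gu":[96,13,64,67,30],"ky":{"lxo":12,"oe":19,"t":53,"tql":13}}
After op 4 (replace /gu/2 13): {"f":[96,53],"gu":[96,13,13,67,30],"ky":{"lxo":12,"oe":19,"t":53,"tql":13}}
After op 5 (replace /gu/0 73): {"f":[96,53],"gu":[73,13,13,67,30],"ky":{"lxo":12,"oe":19,"t":53,"tql":13}}
After op 6 (replace /gu/1 32): {"f":[96,53],"gu":[73,32,13,67,30],"ky":{"lxo":12,"oe":19,"t":53,"tql":13}}
After op 7 (replace /ky/lxo 50): {"f":[96,53],"gu":[73,32,13,67,30],"ky":{"lxo":50,"oe":19,"t":53,"tql":13}}
After op 8 (replace /gu 23): {"f":[96,53],"gu":23,"ky":{"lxo":50,"oe":19,"t":53,"tql":13}}
Size at the root: 3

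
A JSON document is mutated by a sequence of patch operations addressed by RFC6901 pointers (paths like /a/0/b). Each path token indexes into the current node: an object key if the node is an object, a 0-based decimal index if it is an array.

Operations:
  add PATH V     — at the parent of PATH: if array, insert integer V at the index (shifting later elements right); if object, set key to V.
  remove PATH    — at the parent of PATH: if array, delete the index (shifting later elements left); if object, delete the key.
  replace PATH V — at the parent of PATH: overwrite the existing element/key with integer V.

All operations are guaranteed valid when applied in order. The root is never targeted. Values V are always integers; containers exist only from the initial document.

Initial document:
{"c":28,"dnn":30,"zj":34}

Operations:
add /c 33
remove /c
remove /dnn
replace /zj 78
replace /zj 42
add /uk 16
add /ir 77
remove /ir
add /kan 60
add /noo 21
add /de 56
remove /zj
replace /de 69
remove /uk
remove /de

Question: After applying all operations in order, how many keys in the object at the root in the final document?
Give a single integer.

After op 1 (add /c 33): {"c":33,"dnn":30,"zj":34}
After op 2 (remove /c): {"dnn":30,"zj":34}
After op 3 (remove /dnn): {"zj":34}
After op 4 (replace /zj 78): {"zj":78}
After op 5 (replace /zj 42): {"zj":42}
After op 6 (add /uk 16): {"uk":16,"zj":42}
After op 7 (add /ir 77): {"ir":77,"uk":16,"zj":42}
After op 8 (remove /ir): {"uk":16,"zj":42}
After op 9 (add /kan 60): {"kan":60,"uk":16,"zj":42}
After op 10 (add /noo 21): {"kan":60,"noo":21,"uk":16,"zj":42}
After op 11 (add /de 56): {"de":56,"kan":60,"noo":21,"uk":16,"zj":42}
After op 12 (remove /zj): {"de":56,"kan":60,"noo":21,"uk":16}
After op 13 (replace /de 69): {"de":69,"kan":60,"noo":21,"uk":16}
After op 14 (remove /uk): {"de":69,"kan":60,"noo":21}
After op 15 (remove /de): {"kan":60,"noo":21}
Size at the root: 2

Answer: 2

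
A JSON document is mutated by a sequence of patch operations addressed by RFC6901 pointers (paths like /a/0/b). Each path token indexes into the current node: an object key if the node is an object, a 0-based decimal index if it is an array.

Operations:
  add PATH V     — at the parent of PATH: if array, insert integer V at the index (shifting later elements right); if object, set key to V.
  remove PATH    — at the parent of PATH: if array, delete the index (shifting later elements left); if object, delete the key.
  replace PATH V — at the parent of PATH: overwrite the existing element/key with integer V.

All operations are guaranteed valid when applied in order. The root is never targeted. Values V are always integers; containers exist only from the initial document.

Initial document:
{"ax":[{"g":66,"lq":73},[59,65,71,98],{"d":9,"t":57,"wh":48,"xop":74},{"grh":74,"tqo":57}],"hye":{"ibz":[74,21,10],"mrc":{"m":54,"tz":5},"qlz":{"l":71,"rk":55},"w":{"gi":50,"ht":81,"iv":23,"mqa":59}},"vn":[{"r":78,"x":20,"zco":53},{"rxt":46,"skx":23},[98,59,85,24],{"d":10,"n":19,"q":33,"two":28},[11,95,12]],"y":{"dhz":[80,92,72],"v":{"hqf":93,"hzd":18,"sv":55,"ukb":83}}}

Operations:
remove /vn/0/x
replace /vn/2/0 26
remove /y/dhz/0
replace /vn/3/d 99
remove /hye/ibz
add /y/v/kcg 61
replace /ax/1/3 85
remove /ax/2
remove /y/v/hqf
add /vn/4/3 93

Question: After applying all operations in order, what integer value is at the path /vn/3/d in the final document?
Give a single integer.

Answer: 99

Derivation:
After op 1 (remove /vn/0/x): {"ax":[{"g":66,"lq":73},[59,65,71,98],{"d":9,"t":57,"wh":48,"xop":74},{"grh":74,"tqo":57}],"hye":{"ibz":[74,21,10],"mrc":{"m":54,"tz":5},"qlz":{"l":71,"rk":55},"w":{"gi":50,"ht":81,"iv":23,"mqa":59}},"vn":[{"r":78,"zco":53},{"rxt":46,"skx":23},[98,59,85,24],{"d":10,"n":19,"q":33,"two":28},[11,95,12]],"y":{"dhz":[80,92,72],"v":{"hqf":93,"hzd":18,"sv":55,"ukb":83}}}
After op 2 (replace /vn/2/0 26): {"ax":[{"g":66,"lq":73},[59,65,71,98],{"d":9,"t":57,"wh":48,"xop":74},{"grh":74,"tqo":57}],"hye":{"ibz":[74,21,10],"mrc":{"m":54,"tz":5},"qlz":{"l":71,"rk":55},"w":{"gi":50,"ht":81,"iv":23,"mqa":59}},"vn":[{"r":78,"zco":53},{"rxt":46,"skx":23},[26,59,85,24],{"d":10,"n":19,"q":33,"two":28},[11,95,12]],"y":{"dhz":[80,92,72],"v":{"hqf":93,"hzd":18,"sv":55,"ukb":83}}}
After op 3 (remove /y/dhz/0): {"ax":[{"g":66,"lq":73},[59,65,71,98],{"d":9,"t":57,"wh":48,"xop":74},{"grh":74,"tqo":57}],"hye":{"ibz":[74,21,10],"mrc":{"m":54,"tz":5},"qlz":{"l":71,"rk":55},"w":{"gi":50,"ht":81,"iv":23,"mqa":59}},"vn":[{"r":78,"zco":53},{"rxt":46,"skx":23},[26,59,85,24],{"d":10,"n":19,"q":33,"two":28},[11,95,12]],"y":{"dhz":[92,72],"v":{"hqf":93,"hzd":18,"sv":55,"ukb":83}}}
After op 4 (replace /vn/3/d 99): {"ax":[{"g":66,"lq":73},[59,65,71,98],{"d":9,"t":57,"wh":48,"xop":74},{"grh":74,"tqo":57}],"hye":{"ibz":[74,21,10],"mrc":{"m":54,"tz":5},"qlz":{"l":71,"rk":55},"w":{"gi":50,"ht":81,"iv":23,"mqa":59}},"vn":[{"r":78,"zco":53},{"rxt":46,"skx":23},[26,59,85,24],{"d":99,"n":19,"q":33,"two":28},[11,95,12]],"y":{"dhz":[92,72],"v":{"hqf":93,"hzd":18,"sv":55,"ukb":83}}}
After op 5 (remove /hye/ibz): {"ax":[{"g":66,"lq":73},[59,65,71,98],{"d":9,"t":57,"wh":48,"xop":74},{"grh":74,"tqo":57}],"hye":{"mrc":{"m":54,"tz":5},"qlz":{"l":71,"rk":55},"w":{"gi":50,"ht":81,"iv":23,"mqa":59}},"vn":[{"r":78,"zco":53},{"rxt":46,"skx":23},[26,59,85,24],{"d":99,"n":19,"q":33,"two":28},[11,95,12]],"y":{"dhz":[92,72],"v":{"hqf":93,"hzd":18,"sv":55,"ukb":83}}}
After op 6 (add /y/v/kcg 61): {"ax":[{"g":66,"lq":73},[59,65,71,98],{"d":9,"t":57,"wh":48,"xop":74},{"grh":74,"tqo":57}],"hye":{"mrc":{"m":54,"tz":5},"qlz":{"l":71,"rk":55},"w":{"gi":50,"ht":81,"iv":23,"mqa":59}},"vn":[{"r":78,"zco":53},{"rxt":46,"skx":23},[26,59,85,24],{"d":99,"n":19,"q":33,"two":28},[11,95,12]],"y":{"dhz":[92,72],"v":{"hqf":93,"hzd":18,"kcg":61,"sv":55,"ukb":83}}}
After op 7 (replace /ax/1/3 85): {"ax":[{"g":66,"lq":73},[59,65,71,85],{"d":9,"t":57,"wh":48,"xop":74},{"grh":74,"tqo":57}],"hye":{"mrc":{"m":54,"tz":5},"qlz":{"l":71,"rk":55},"w":{"gi":50,"ht":81,"iv":23,"mqa":59}},"vn":[{"r":78,"zco":53},{"rxt":46,"skx":23},[26,59,85,24],{"d":99,"n":19,"q":33,"two":28},[11,95,12]],"y":{"dhz":[92,72],"v":{"hqf":93,"hzd":18,"kcg":61,"sv":55,"ukb":83}}}
After op 8 (remove /ax/2): {"ax":[{"g":66,"lq":73},[59,65,71,85],{"grh":74,"tqo":57}],"hye":{"mrc":{"m":54,"tz":5},"qlz":{"l":71,"rk":55},"w":{"gi":50,"ht":81,"iv":23,"mqa":59}},"vn":[{"r":78,"zco":53},{"rxt":46,"skx":23},[26,59,85,24],{"d":99,"n":19,"q":33,"two":28},[11,95,12]],"y":{"dhz":[92,72],"v":{"hqf":93,"hzd":18,"kcg":61,"sv":55,"ukb":83}}}
After op 9 (remove /y/v/hqf): {"ax":[{"g":66,"lq":73},[59,65,71,85],{"grh":74,"tqo":57}],"hye":{"mrc":{"m":54,"tz":5},"qlz":{"l":71,"rk":55},"w":{"gi":50,"ht":81,"iv":23,"mqa":59}},"vn":[{"r":78,"zco":53},{"rxt":46,"skx":23},[26,59,85,24],{"d":99,"n":19,"q":33,"two":28},[11,95,12]],"y":{"dhz":[92,72],"v":{"hzd":18,"kcg":61,"sv":55,"ukb":83}}}
After op 10 (add /vn/4/3 93): {"ax":[{"g":66,"lq":73},[59,65,71,85],{"grh":74,"tqo":57}],"hye":{"mrc":{"m":54,"tz":5},"qlz":{"l":71,"rk":55},"w":{"gi":50,"ht":81,"iv":23,"mqa":59}},"vn":[{"r":78,"zco":53},{"rxt":46,"skx":23},[26,59,85,24],{"d":99,"n":19,"q":33,"two":28},[11,95,12,93]],"y":{"dhz":[92,72],"v":{"hzd":18,"kcg":61,"sv":55,"ukb":83}}}
Value at /vn/3/d: 99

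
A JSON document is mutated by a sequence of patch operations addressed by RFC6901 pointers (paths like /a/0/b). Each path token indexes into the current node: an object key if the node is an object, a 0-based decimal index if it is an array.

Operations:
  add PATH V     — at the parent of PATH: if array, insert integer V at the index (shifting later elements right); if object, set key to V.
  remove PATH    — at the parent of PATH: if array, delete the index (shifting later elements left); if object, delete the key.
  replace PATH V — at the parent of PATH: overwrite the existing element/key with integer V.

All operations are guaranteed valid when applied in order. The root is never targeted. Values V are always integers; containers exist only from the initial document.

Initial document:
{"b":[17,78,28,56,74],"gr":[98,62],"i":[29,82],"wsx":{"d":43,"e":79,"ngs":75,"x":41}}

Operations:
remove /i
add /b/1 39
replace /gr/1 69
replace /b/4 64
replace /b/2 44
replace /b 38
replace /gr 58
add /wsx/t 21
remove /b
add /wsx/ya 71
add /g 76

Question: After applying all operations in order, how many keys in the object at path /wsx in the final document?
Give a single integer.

After op 1 (remove /i): {"b":[17,78,28,56,74],"gr":[98,62],"wsx":{"d":43,"e":79,"ngs":75,"x":41}}
After op 2 (add /b/1 39): {"b":[17,39,78,28,56,74],"gr":[98,62],"wsx":{"d":43,"e":79,"ngs":75,"x":41}}
After op 3 (replace /gr/1 69): {"b":[17,39,78,28,56,74],"gr":[98,69],"wsx":{"d":43,"e":79,"ngs":75,"x":41}}
After op 4 (replace /b/4 64): {"b":[17,39,78,28,64,74],"gr":[98,69],"wsx":{"d":43,"e":79,"ngs":75,"x":41}}
After op 5 (replace /b/2 44): {"b":[17,39,44,28,64,74],"gr":[98,69],"wsx":{"d":43,"e":79,"ngs":75,"x":41}}
After op 6 (replace /b 38): {"b":38,"gr":[98,69],"wsx":{"d":43,"e":79,"ngs":75,"x":41}}
After op 7 (replace /gr 58): {"b":38,"gr":58,"wsx":{"d":43,"e":79,"ngs":75,"x":41}}
After op 8 (add /wsx/t 21): {"b":38,"gr":58,"wsx":{"d":43,"e":79,"ngs":75,"t":21,"x":41}}
After op 9 (remove /b): {"gr":58,"wsx":{"d":43,"e":79,"ngs":75,"t":21,"x":41}}
After op 10 (add /wsx/ya 71): {"gr":58,"wsx":{"d":43,"e":79,"ngs":75,"t":21,"x":41,"ya":71}}
After op 11 (add /g 76): {"g":76,"gr":58,"wsx":{"d":43,"e":79,"ngs":75,"t":21,"x":41,"ya":71}}
Size at path /wsx: 6

Answer: 6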